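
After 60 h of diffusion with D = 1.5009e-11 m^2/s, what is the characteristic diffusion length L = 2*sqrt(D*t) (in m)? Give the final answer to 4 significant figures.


t = 60 hr = 216000 s
Diffusion length = 2*sqrt(D*t)
= 2*sqrt(1.5009e-11 * 216000)
= 3.601e-03 m


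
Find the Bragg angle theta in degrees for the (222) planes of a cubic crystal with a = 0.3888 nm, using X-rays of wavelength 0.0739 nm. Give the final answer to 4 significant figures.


d = a / sqrt(h^2+k^2+l^2)
d = 0.3888 / sqrt(12) = 0.112237 nm
lambda = 2*d*sin(theta)  =>  sin(theta) = lambda / (2*d)
sin(theta) = 0.0739 / (2 * 0.112237) = 0.329214
theta = 19.22 deg


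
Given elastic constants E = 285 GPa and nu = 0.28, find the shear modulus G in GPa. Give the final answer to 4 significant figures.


G = E / (2*(1+nu))
G = 285 / (2*(1+0.28))
G = 111.3 GPa


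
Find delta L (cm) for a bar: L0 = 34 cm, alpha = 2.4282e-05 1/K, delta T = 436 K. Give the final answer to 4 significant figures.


dL = L0 * alpha * dT
dL = 34 * 2.4282e-05 * 436
dL = 0.36 cm


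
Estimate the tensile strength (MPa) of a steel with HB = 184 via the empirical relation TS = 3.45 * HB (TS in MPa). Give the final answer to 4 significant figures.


TS (MPa) = 3.45 * HB
TS = 3.45 * 184
TS = 634.8 MPa


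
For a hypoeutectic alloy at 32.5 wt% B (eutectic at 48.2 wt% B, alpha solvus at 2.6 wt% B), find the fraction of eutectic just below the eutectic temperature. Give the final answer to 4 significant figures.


f_primary = (C_e - C0) / (C_e - C_alpha_max)
f_primary = (48.2 - 32.5) / (48.2 - 2.6)
f_primary = 0.344298
f_eutectic = 1 - 0.344298 = 0.6557


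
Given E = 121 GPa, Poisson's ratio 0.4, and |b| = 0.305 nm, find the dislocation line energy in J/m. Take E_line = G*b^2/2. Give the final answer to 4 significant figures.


Step 1: G = E / (2*(1+nu))
G = 121 / (2*(1+0.4)) = 43.2143 GPa = 4.32143e+10 Pa
Step 2: E_line = G*b^2/2
b = 0.305 nm = 3.05e-10 m
E_line = 0.5 * 4.32143e+10 * (3.05e-10)^2 = 2.01e-09 J/m


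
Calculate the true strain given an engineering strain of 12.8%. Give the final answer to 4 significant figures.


epsilon_true = ln(1 + epsilon_eng)
epsilon_true = ln(1 + 0.128)
epsilon_true = 0.1204


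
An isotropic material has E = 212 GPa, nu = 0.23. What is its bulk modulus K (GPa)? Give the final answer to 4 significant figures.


K = E / (3*(1-2*nu))
K = 212 / (3*(1-2*0.23))
K = 130.9 GPa


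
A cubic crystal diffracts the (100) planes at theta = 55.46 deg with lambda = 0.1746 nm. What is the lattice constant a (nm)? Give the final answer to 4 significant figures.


d = lambda / (2*sin(theta))
d = 0.1746 / (2*sin(55.46 deg))
d = 0.105981 nm
a = d * sqrt(h^2+k^2+l^2) = 0.105981 * sqrt(1)
a = 0.106 nm


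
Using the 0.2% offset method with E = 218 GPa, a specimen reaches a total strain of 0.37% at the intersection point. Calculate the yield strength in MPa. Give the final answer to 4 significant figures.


Offset strain = 0.002
Elastic strain at yield = total_strain - offset = 3.7e-03 - 0.002 = 1.7e-03
sigma_y = E * elastic_strain = 218000 * 1.7e-03
sigma_y = 370.6 MPa


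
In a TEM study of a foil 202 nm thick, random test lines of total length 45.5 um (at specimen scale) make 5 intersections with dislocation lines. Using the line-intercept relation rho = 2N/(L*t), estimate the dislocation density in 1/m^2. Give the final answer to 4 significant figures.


rho = 2N / (L * t)
L = 45.5 um = 4.55e-05 m, t = 202 nm = 2.02e-07 m
rho = 2 * 5 / (4.55e-05 * 2.02e-07)
rho = 1.088e+12 1/m^2


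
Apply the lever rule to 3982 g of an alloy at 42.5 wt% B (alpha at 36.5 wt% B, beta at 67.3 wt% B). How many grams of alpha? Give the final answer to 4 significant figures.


f_alpha = (C_beta - C0) / (C_beta - C_alpha)
f_alpha = (67.3 - 42.5) / (67.3 - 36.5) = 0.805195
m_alpha = f_alpha * m_total = 0.805195 * 3982 = 3206 g


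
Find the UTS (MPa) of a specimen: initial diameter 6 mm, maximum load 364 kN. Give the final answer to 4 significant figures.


A0 = pi*(d/2)^2 = pi*(6/2)^2 = 28.2743 mm^2
UTS = F_max / A0 = 364*1000 / 28.2743
UTS = 12870 MPa


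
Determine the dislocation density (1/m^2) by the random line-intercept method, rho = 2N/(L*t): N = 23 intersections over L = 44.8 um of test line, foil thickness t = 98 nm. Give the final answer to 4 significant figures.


rho = 2N / (L * t)
L = 44.8 um = 4.48e-05 m, t = 98 nm = 9.8e-08 m
rho = 2 * 23 / (4.48e-05 * 9.8e-08)
rho = 1.048e+13 1/m^2


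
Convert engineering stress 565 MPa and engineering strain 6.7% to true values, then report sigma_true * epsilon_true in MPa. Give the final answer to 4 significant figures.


sigma_true = sigma_eng * (1 + epsilon_eng)
sigma_true = 565 * (1 + 0.067) = 602.855 MPa
epsilon_true = ln(1 + epsilon_eng)
epsilon_true = ln(1 + 0.067) = 0.064851
sigma_true * epsilon_true = 602.855 * 0.064851 = 39.1 MPa


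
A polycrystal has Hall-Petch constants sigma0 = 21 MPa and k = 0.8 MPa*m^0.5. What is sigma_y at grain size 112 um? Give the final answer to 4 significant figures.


sigma_y = sigma0 + k / sqrt(d)
d = 112 um = 1.12e-04 m
sigma_y = 21 + 0.8 / sqrt(1.12e-04)
sigma_y = 96.59 MPa


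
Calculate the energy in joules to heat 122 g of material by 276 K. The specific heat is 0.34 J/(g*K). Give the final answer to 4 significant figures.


Q = m * cp * dT
Q = 122 * 0.34 * 276
Q = 11450 J


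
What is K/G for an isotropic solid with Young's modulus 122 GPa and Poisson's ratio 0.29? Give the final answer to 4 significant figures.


G = E / (2*(1+nu))
G = 122 / (2*(1+0.29)) = 47.2868 GPa
K = E / (3*(1-2*nu))
K = 122 / (3*(1-2*0.29)) = 96.8254 GPa
K/G = 96.8254 / 47.2868 = 2.048


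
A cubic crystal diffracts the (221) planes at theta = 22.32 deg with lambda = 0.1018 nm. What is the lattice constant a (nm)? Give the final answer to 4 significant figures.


d = lambda / (2*sin(theta))
d = 0.1018 / (2*sin(22.32 deg))
d = 0.134025 nm
a = d * sqrt(h^2+k^2+l^2) = 0.134025 * sqrt(9)
a = 0.4021 nm


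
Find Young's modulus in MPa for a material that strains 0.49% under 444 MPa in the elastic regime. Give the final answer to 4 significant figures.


E = sigma / epsilon
epsilon = 0.49% = 4.9e-03
E = 444 / 4.9e-03
E = 90610 MPa


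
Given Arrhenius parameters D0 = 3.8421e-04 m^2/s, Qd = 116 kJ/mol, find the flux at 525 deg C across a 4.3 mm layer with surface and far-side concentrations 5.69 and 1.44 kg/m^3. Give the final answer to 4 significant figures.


Step 1: D = D0 * exp(-Qd/(R*T))
T = 525 + 273.15 = 798.15 K
D = 3.8421e-04 * exp(-116e3 / (8.314 * 798.15)) = 9.83368e-12 m^2/s
Step 2: J = D * (C1 - C2) / dx
J = 9.83368e-12 * (5.69 - 1.44) / 4.3e-03
J = 9.719e-09 kg/(m^2*s)


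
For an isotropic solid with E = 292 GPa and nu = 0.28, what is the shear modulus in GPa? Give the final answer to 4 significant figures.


G = E / (2*(1+nu))
G = 292 / (2*(1+0.28))
G = 114.1 GPa


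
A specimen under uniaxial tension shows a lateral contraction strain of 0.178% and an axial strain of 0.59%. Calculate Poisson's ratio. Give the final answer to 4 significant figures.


nu = -epsilon_lat / epsilon_axial
Lateral strain is contraction (negative), so using magnitudes:
nu = 0.178 / 0.59
nu = 0.3017


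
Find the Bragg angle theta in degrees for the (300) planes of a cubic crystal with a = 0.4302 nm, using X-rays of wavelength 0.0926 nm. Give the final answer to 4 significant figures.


d = a / sqrt(h^2+k^2+l^2)
d = 0.4302 / sqrt(9) = 0.1434 nm
lambda = 2*d*sin(theta)  =>  sin(theta) = lambda / (2*d)
sin(theta) = 0.0926 / (2 * 0.1434) = 0.322873
theta = 18.84 deg


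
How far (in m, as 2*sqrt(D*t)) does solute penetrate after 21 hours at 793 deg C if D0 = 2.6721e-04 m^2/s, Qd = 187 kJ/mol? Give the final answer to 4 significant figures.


Step 1: D = D0 * exp(-Qd/(R*T))
T = 1066.15 K
D = 2.6721e-04 * exp(-187e3 / (8.314 * 1066.15)) = 1.8395e-13 m^2/s
Step 2: L = 2*sqrt(D*t)
t = 21 h = 75600 s
L = 2*sqrt(1.8395e-13 * 75600) = 2.359e-04 m


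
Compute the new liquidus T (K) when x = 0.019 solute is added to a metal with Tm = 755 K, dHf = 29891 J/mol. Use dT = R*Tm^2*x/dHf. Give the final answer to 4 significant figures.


dT = R*Tm^2*x / dHf
dT = 8.314 * 755^2 * 0.019 / 29891
dT = 3.01243 K
T_new = 755 - 3.01243 = 752 K


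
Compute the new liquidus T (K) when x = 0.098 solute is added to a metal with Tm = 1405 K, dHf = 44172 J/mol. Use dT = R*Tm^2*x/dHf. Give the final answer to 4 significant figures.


dT = R*Tm^2*x / dHf
dT = 8.314 * 1405^2 * 0.098 / 44172
dT = 36.4118 K
T_new = 1405 - 36.4118 = 1369 K


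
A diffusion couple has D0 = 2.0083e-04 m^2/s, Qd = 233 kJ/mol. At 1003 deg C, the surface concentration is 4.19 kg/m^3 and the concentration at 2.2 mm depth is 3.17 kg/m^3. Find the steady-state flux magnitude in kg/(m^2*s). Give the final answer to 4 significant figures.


Step 1: D = D0 * exp(-Qd/(R*T))
T = 1003 + 273.15 = 1276.15 K
D = 2.0083e-04 * exp(-233e3 / (8.314 * 1276.15)) = 5.82722e-14 m^2/s
Step 2: J = D * (C1 - C2) / dx
J = 5.82722e-14 * (4.19 - 3.17) / 2.2e-03
J = 2.702e-11 kg/(m^2*s)


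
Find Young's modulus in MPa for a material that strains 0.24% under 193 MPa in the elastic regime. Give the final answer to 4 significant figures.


E = sigma / epsilon
epsilon = 0.24% = 2.4e-03
E = 193 / 2.4e-03
E = 80420 MPa


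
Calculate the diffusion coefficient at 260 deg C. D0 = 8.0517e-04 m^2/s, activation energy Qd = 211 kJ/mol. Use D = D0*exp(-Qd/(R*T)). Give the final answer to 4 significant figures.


D = D0 * exp(-Qd / (R*T))
T = 533.15 K
D = 8.0517e-04 * exp(-211e3 / (8.314 * 533.15))
D = 1.709e-24 m^2/s


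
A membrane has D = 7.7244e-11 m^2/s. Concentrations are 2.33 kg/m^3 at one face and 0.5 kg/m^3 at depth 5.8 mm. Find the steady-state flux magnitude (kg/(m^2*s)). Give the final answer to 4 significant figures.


J = -D * (dC/dx) = D * (C1 - C2) / dx
J = 7.7244e-11 * (2.33 - 0.5) / 5.8e-03
J = 2.437e-08 kg/(m^2*s)


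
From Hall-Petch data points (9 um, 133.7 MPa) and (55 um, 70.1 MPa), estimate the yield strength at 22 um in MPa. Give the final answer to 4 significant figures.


sigma_y = sigma0 + k / sqrt(d)
1/sqrt(d1) = 1/sqrt(9e-06) = 333.333;  1/sqrt(d2) = 134.84
k = (sigma1 - sigma2) / (1/sqrt(d1) - 1/sqrt(d2)) = (133.7 - 70.1) / (333.333 - 134.84) = 0.320414 MPa*m^0.5
sigma0 = sigma1 - k/sqrt(d1) = 133.7 - 0.320414*333.333 = 26.8954 MPa
sigma_y(d3) = 26.8954 + 0.320414 / sqrt(2.2e-05) = 95.21 MPa


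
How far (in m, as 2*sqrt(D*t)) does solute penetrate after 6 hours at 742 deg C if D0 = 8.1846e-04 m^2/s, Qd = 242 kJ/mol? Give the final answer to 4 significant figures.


Step 1: D = D0 * exp(-Qd/(R*T))
T = 1015.15 K
D = 8.1846e-04 * exp(-242e3 / (8.314 * 1015.15)) = 2.88679e-16 m^2/s
Step 2: L = 2*sqrt(D*t)
t = 6 h = 21600 s
L = 2*sqrt(2.88679e-16 * 21600) = 4.994e-06 m


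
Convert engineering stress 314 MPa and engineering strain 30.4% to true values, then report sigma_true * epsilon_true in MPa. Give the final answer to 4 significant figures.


sigma_true = sigma_eng * (1 + epsilon_eng)
sigma_true = 314 * (1 + 0.304) = 409.456 MPa
epsilon_true = ln(1 + epsilon_eng)
epsilon_true = ln(1 + 0.304) = 0.265436
sigma_true * epsilon_true = 409.456 * 0.265436 = 108.7 MPa


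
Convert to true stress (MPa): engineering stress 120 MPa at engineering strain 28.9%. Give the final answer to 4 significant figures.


sigma_true = sigma_eng * (1 + epsilon_eng)
sigma_true = 120 * (1 + 0.289)
sigma_true = 154.7 MPa


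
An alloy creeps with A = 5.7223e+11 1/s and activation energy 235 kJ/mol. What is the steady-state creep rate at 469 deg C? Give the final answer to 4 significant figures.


rate = A * exp(-Q / (R*T))
T = 469 + 273.15 = 742.15 K
rate = 5.7223e+11 * exp(-235e3 / (8.314 * 742.15))
rate = 1.648e-05 1/s


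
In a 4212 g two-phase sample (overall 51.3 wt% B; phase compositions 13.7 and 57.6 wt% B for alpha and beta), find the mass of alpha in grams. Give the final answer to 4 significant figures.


f_alpha = (C_beta - C0) / (C_beta - C_alpha)
f_alpha = (57.6 - 51.3) / (57.6 - 13.7) = 0.143508
m_alpha = f_alpha * m_total = 0.143508 * 4212 = 604.5 g


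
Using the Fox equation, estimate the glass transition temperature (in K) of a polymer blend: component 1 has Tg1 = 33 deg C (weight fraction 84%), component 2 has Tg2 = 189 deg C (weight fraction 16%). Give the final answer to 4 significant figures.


1/Tg = w1/Tg1 + w2/Tg2 (in Kelvin)
Tg1 = 306.15 K, Tg2 = 462.15 K
1/Tg = 0.84/306.15 + 0.16/462.15
Tg = 323.6 K


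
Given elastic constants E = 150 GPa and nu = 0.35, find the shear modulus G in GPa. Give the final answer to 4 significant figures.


G = E / (2*(1+nu))
G = 150 / (2*(1+0.35))
G = 55.56 GPa


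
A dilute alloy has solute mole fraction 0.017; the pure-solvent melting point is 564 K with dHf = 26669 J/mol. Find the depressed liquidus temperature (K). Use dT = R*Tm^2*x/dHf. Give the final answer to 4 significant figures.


dT = R*Tm^2*x / dHf
dT = 8.314 * 564^2 * 0.017 / 26669
dT = 1.68582 K
T_new = 564 - 1.68582 = 562.3 K


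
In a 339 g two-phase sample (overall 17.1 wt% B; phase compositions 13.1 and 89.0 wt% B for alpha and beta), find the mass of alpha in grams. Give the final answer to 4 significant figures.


f_alpha = (C_beta - C0) / (C_beta - C_alpha)
f_alpha = (89.0 - 17.1) / (89.0 - 13.1) = 0.947299
m_alpha = f_alpha * m_total = 0.947299 * 339 = 321.1 g


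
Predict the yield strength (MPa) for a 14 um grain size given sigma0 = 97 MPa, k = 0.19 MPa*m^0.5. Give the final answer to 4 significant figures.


sigma_y = sigma0 + k / sqrt(d)
d = 14 um = 1.4e-05 m
sigma_y = 97 + 0.19 / sqrt(1.4e-05)
sigma_y = 147.8 MPa


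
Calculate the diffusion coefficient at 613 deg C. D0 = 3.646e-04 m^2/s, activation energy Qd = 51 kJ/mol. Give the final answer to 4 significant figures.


D = D0 * exp(-Qd / (R*T))
T = 886.15 K
D = 3.646e-04 * exp(-51e3 / (8.314 * 886.15))
D = 3.593e-07 m^2/s


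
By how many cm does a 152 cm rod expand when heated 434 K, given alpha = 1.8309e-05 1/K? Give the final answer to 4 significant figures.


dL = L0 * alpha * dT
dL = 152 * 1.8309e-05 * 434
dL = 1.208 cm


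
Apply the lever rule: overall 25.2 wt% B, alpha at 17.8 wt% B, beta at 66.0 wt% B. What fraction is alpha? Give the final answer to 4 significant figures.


f_alpha = (C_beta - C0) / (C_beta - C_alpha)
f_alpha = (66.0 - 25.2) / (66.0 - 17.8)
f_alpha = 0.8465


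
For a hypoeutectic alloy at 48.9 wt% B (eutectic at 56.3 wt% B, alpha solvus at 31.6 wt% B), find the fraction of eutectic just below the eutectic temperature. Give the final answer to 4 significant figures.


f_primary = (C_e - C0) / (C_e - C_alpha_max)
f_primary = (56.3 - 48.9) / (56.3 - 31.6)
f_primary = 0.299595
f_eutectic = 1 - 0.299595 = 0.7004


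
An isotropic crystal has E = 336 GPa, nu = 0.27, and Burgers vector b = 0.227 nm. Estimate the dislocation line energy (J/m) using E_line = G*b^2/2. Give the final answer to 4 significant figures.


Step 1: G = E / (2*(1+nu))
G = 336 / (2*(1+0.27)) = 132.283 GPa = 1.32283e+11 Pa
Step 2: E_line = G*b^2/2
b = 0.227 nm = 2.27e-10 m
E_line = 0.5 * 1.32283e+11 * (2.27e-10)^2 = 3.408e-09 J/m


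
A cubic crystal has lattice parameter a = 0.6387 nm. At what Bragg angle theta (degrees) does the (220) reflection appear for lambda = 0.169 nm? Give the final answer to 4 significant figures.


d = a / sqrt(h^2+k^2+l^2)
d = 0.6387 / sqrt(8) = 0.225815 nm
lambda = 2*d*sin(theta)  =>  sin(theta) = lambda / (2*d)
sin(theta) = 0.169 / (2 * 0.225815) = 0.374201
theta = 21.97 deg


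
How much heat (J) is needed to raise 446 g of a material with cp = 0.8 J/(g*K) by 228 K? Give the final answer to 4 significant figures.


Q = m * cp * dT
Q = 446 * 0.8 * 228
Q = 81350 J


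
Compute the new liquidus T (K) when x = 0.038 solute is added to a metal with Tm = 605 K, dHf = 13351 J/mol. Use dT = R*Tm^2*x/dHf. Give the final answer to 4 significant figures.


dT = R*Tm^2*x / dHf
dT = 8.314 * 605^2 * 0.038 / 13351
dT = 8.66145 K
T_new = 605 - 8.66145 = 596.3 K


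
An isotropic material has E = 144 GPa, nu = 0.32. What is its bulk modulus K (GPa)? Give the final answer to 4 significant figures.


K = E / (3*(1-2*nu))
K = 144 / (3*(1-2*0.32))
K = 133.3 GPa


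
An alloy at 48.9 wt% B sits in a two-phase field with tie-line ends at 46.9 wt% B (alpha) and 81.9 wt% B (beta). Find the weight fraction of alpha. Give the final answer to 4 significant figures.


f_alpha = (C_beta - C0) / (C_beta - C_alpha)
f_alpha = (81.9 - 48.9) / (81.9 - 46.9)
f_alpha = 0.9429


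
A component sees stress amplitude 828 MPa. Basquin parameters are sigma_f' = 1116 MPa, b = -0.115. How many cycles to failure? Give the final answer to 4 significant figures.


sigma_a = sigma_f' * (2*Nf)^b
2*Nf = (sigma_a / sigma_f')^(1/b)
2*Nf = (828 / 1116)^(1/-0.115)
2*Nf = 13.4045
Nf = 6.702 cycles


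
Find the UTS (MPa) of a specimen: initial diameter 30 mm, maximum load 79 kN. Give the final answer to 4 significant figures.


A0 = pi*(d/2)^2 = pi*(30/2)^2 = 706.858 mm^2
UTS = F_max / A0 = 79*1000 / 706.858
UTS = 111.8 MPa


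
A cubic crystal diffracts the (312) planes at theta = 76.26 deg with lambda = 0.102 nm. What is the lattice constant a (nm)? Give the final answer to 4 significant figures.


d = lambda / (2*sin(theta))
d = 0.102 / (2*sin(76.26 deg))
d = 0.0525024 nm
a = d * sqrt(h^2+k^2+l^2) = 0.0525024 * sqrt(14)
a = 0.1964 nm


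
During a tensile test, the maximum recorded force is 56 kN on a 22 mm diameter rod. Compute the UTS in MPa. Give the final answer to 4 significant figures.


A0 = pi*(d/2)^2 = pi*(22/2)^2 = 380.133 mm^2
UTS = F_max / A0 = 56*1000 / 380.133
UTS = 147.3 MPa


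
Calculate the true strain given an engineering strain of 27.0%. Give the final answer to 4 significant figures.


epsilon_true = ln(1 + epsilon_eng)
epsilon_true = ln(1 + 0.27)
epsilon_true = 0.239


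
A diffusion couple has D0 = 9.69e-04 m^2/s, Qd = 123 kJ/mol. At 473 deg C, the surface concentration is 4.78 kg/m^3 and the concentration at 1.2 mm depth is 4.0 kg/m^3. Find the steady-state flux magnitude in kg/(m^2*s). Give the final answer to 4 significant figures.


Step 1: D = D0 * exp(-Qd/(R*T))
T = 473 + 273.15 = 746.15 K
D = 9.69e-04 * exp(-123e3 / (8.314 * 746.15)) = 2.37318e-12 m^2/s
Step 2: J = D * (C1 - C2) / dx
J = 2.37318e-12 * (4.78 - 4.0) / 1.2e-03
J = 1.543e-09 kg/(m^2*s)


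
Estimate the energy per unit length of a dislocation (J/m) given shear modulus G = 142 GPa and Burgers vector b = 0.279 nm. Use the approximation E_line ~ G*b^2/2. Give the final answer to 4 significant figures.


E = G*b^2/2
b = 0.279 nm = 2.79e-10 m
G = 142 GPa = 1.42e+11 Pa
E = 0.5 * 1.42e+11 * (2.79e-10)^2
E = 5.527e-09 J/m


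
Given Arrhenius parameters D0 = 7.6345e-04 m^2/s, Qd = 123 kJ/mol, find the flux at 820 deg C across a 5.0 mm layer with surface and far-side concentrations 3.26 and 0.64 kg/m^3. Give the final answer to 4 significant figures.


Step 1: D = D0 * exp(-Qd/(R*T))
T = 820 + 273.15 = 1093.15 K
D = 7.6345e-04 * exp(-123e3 / (8.314 * 1093.15)) = 1.01201e-09 m^2/s
Step 2: J = D * (C1 - C2) / dx
J = 1.01201e-09 * (3.26 - 0.64) / 5e-03
J = 5.303e-07 kg/(m^2*s)


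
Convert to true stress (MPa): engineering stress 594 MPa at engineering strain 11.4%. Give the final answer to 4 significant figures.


sigma_true = sigma_eng * (1 + epsilon_eng)
sigma_true = 594 * (1 + 0.114)
sigma_true = 661.7 MPa


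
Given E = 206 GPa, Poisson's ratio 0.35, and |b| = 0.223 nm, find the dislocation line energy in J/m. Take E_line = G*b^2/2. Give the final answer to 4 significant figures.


Step 1: G = E / (2*(1+nu))
G = 206 / (2*(1+0.35)) = 76.2963 GPa = 7.62963e+10 Pa
Step 2: E_line = G*b^2/2
b = 0.223 nm = 2.23e-10 m
E_line = 0.5 * 7.62963e+10 * (2.23e-10)^2 = 1.897e-09 J/m


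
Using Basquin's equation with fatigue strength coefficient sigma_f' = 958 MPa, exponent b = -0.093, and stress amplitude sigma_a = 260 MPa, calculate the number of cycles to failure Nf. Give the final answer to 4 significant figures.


sigma_a = sigma_f' * (2*Nf)^b
2*Nf = (sigma_a / sigma_f')^(1/b)
2*Nf = (260 / 958)^(1/-0.093)
2*Nf = 1.23094e+06
Nf = 615500 cycles


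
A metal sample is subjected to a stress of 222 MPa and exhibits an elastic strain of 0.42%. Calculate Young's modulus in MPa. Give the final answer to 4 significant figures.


E = sigma / epsilon
epsilon = 0.42% = 4.2e-03
E = 222 / 4.2e-03
E = 52860 MPa


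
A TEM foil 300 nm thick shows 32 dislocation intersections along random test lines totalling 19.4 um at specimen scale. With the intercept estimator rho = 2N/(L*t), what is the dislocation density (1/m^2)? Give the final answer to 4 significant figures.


rho = 2N / (L * t)
L = 19.4 um = 1.94e-05 m, t = 300 nm = 3e-07 m
rho = 2 * 32 / (1.94e-05 * 3e-07)
rho = 1.1e+13 1/m^2


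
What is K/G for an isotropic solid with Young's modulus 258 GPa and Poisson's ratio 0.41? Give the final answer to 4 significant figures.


G = E / (2*(1+nu))
G = 258 / (2*(1+0.41)) = 91.4894 GPa
K = E / (3*(1-2*nu))
K = 258 / (3*(1-2*0.41)) = 477.778 GPa
K/G = 477.778 / 91.4894 = 5.222


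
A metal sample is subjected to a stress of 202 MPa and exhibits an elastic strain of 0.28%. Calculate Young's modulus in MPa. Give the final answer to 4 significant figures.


E = sigma / epsilon
epsilon = 0.28% = 2.8e-03
E = 202 / 2.8e-03
E = 72140 MPa


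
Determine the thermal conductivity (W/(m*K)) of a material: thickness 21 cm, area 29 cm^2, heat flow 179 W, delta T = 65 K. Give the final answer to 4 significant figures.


k = Q*L / (A*dT)
L = 0.21 m, A = 2.9e-03 m^2
k = 179 * 0.21 / (2.9e-03 * 65)
k = 199.4 W/(m*K)


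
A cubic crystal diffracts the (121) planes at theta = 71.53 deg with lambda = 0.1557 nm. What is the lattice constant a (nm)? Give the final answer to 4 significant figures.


d = lambda / (2*sin(theta))
d = 0.1557 / (2*sin(71.53 deg))
d = 0.0820779 nm
a = d * sqrt(h^2+k^2+l^2) = 0.0820779 * sqrt(6)
a = 0.201 nm


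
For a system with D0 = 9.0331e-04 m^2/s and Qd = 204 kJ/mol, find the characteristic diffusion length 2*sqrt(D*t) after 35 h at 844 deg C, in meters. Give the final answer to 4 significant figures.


Step 1: D = D0 * exp(-Qd/(R*T))
T = 1117.15 K
D = 9.0331e-04 * exp(-204e3 / (8.314 * 1117.15)) = 2.61249e-13 m^2/s
Step 2: L = 2*sqrt(D*t)
t = 35 h = 126000 s
L = 2*sqrt(2.61249e-13 * 126000) = 3.629e-04 m


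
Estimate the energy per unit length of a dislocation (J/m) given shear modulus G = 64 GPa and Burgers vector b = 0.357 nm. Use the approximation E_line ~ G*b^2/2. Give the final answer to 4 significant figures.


E = G*b^2/2
b = 0.357 nm = 3.57e-10 m
G = 64 GPa = 6.4e+10 Pa
E = 0.5 * 6.4e+10 * (3.57e-10)^2
E = 4.078e-09 J/m


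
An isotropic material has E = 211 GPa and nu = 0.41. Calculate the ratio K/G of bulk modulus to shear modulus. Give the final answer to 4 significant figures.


G = E / (2*(1+nu))
G = 211 / (2*(1+0.41)) = 74.8227 GPa
K = E / (3*(1-2*nu))
K = 211 / (3*(1-2*0.41)) = 390.741 GPa
K/G = 390.741 / 74.8227 = 5.222


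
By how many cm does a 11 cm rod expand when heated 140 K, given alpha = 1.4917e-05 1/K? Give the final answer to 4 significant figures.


dL = L0 * alpha * dT
dL = 11 * 1.4917e-05 * 140
dL = 0.02297 cm


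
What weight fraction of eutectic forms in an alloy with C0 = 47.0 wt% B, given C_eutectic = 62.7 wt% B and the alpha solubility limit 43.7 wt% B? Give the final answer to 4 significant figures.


f_primary = (C_e - C0) / (C_e - C_alpha_max)
f_primary = (62.7 - 47.0) / (62.7 - 43.7)
f_primary = 0.826316
f_eutectic = 1 - 0.826316 = 0.1737


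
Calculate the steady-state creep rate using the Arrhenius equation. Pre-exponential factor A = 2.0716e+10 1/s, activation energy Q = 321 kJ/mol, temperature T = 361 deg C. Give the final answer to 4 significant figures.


rate = A * exp(-Q / (R*T))
T = 361 + 273.15 = 634.15 K
rate = 2.0716e+10 * exp(-321e3 / (8.314 * 634.15))
rate = 7.494e-17 1/s


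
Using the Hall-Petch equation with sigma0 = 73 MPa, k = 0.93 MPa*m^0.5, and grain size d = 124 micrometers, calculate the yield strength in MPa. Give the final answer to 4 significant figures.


sigma_y = sigma0 + k / sqrt(d)
d = 124 um = 1.24e-04 m
sigma_y = 73 + 0.93 / sqrt(1.24e-04)
sigma_y = 156.5 MPa


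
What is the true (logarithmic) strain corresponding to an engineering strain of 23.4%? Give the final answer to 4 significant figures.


epsilon_true = ln(1 + epsilon_eng)
epsilon_true = ln(1 + 0.234)
epsilon_true = 0.2103


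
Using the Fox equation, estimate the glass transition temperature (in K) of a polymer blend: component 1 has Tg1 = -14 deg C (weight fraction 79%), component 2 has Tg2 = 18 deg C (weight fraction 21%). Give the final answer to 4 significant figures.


1/Tg = w1/Tg1 + w2/Tg2 (in Kelvin)
Tg1 = 259.15 K, Tg2 = 291.15 K
1/Tg = 0.79/259.15 + 0.21/291.15
Tg = 265.3 K


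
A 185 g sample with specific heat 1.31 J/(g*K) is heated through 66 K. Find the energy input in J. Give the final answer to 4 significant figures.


Q = m * cp * dT
Q = 185 * 1.31 * 66
Q = 16000 J


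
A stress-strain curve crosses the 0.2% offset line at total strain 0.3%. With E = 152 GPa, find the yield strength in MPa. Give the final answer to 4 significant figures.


Offset strain = 0.002
Elastic strain at yield = total_strain - offset = 3e-03 - 0.002 = 1e-03
sigma_y = E * elastic_strain = 152000 * 1e-03
sigma_y = 152 MPa


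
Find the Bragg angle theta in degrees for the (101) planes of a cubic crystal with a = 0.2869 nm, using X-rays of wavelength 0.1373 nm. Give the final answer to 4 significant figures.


d = a / sqrt(h^2+k^2+l^2)
d = 0.2869 / sqrt(2) = 0.202869 nm
lambda = 2*d*sin(theta)  =>  sin(theta) = lambda / (2*d)
sin(theta) = 0.1373 / (2 * 0.202869) = 0.338396
theta = 19.78 deg


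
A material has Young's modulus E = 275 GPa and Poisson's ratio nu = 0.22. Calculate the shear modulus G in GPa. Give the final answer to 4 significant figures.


G = E / (2*(1+nu))
G = 275 / (2*(1+0.22))
G = 112.7 GPa


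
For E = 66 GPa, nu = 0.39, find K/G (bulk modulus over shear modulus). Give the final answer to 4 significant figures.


G = E / (2*(1+nu))
G = 66 / (2*(1+0.39)) = 23.741 GPa
K = E / (3*(1-2*nu))
K = 66 / (3*(1-2*0.39)) = 100 GPa
K/G = 100 / 23.741 = 4.212


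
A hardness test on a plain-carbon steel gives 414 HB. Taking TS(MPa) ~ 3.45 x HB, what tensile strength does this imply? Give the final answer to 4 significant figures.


TS (MPa) = 3.45 * HB
TS = 3.45 * 414
TS = 1428 MPa


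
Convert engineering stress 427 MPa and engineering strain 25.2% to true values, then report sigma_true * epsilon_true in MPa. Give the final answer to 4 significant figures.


sigma_true = sigma_eng * (1 + epsilon_eng)
sigma_true = 427 * (1 + 0.252) = 534.604 MPa
epsilon_true = ln(1 + epsilon_eng)
epsilon_true = ln(1 + 0.252) = 0.224742
sigma_true * epsilon_true = 534.604 * 0.224742 = 120.1 MPa


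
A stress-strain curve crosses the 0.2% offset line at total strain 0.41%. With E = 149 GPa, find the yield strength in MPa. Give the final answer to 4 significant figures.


Offset strain = 0.002
Elastic strain at yield = total_strain - offset = 4.1e-03 - 0.002 = 2.1e-03
sigma_y = E * elastic_strain = 149000 * 2.1e-03
sigma_y = 312.9 MPa


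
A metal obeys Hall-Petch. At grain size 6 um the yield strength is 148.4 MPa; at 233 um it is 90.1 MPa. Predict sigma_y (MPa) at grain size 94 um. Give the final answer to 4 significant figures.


sigma_y = sigma0 + k / sqrt(d)
1/sqrt(d1) = 1/sqrt(6e-06) = 408.248;  1/sqrt(d2) = 65.5122
k = (sigma1 - sigma2) / (1/sqrt(d1) - 1/sqrt(d2)) = (148.4 - 90.1) / (408.248 - 65.5122) = 0.170102 MPa*m^0.5
sigma0 = sigma1 - k/sqrt(d1) = 148.4 - 0.170102*408.248 = 78.9563 MPa
sigma_y(d3) = 78.9563 + 0.170102 / sqrt(9.4e-05) = 96.5 MPa


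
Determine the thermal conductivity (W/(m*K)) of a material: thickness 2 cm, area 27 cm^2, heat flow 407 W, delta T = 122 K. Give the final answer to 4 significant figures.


k = Q*L / (A*dT)
L = 0.02 m, A = 2.7e-03 m^2
k = 407 * 0.02 / (2.7e-03 * 122)
k = 24.71 W/(m*K)


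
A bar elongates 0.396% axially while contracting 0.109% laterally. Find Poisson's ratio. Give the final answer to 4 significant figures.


nu = -epsilon_lat / epsilon_axial
Lateral strain is contraction (negative), so using magnitudes:
nu = 0.109 / 0.396
nu = 0.2753


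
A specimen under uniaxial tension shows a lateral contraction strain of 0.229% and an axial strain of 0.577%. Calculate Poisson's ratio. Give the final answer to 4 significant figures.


nu = -epsilon_lat / epsilon_axial
Lateral strain is contraction (negative), so using magnitudes:
nu = 0.229 / 0.577
nu = 0.3969


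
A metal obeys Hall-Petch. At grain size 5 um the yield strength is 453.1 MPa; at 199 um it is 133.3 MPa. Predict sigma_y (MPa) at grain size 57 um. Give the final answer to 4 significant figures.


sigma_y = sigma0 + k / sqrt(d)
1/sqrt(d1) = 1/sqrt(5e-06) = 447.214;  1/sqrt(d2) = 70.8881
k = (sigma1 - sigma2) / (1/sqrt(d1) - 1/sqrt(d2)) = (453.1 - 133.3) / (447.214 - 70.8881) = 0.849796 MPa*m^0.5
sigma0 = sigma1 - k/sqrt(d1) = 453.1 - 0.849796*447.214 = 73.0595 MPa
sigma_y(d3) = 73.0595 + 0.849796 / sqrt(5.7e-05) = 185.6 MPa


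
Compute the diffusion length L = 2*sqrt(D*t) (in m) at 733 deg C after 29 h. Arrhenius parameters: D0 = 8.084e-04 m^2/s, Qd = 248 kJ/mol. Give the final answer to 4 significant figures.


Step 1: D = D0 * exp(-Qd/(R*T))
T = 1006.15 K
D = 8.084e-04 * exp(-248e3 / (8.314 * 1006.15)) = 1.07684e-16 m^2/s
Step 2: L = 2*sqrt(D*t)
t = 29 h = 104400 s
L = 2*sqrt(1.07684e-16 * 104400) = 6.706e-06 m


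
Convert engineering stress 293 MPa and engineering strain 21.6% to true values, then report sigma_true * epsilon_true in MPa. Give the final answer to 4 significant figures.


sigma_true = sigma_eng * (1 + epsilon_eng)
sigma_true = 293 * (1 + 0.216) = 356.288 MPa
epsilon_true = ln(1 + epsilon_eng)
epsilon_true = ln(1 + 0.216) = 0.195567
sigma_true * epsilon_true = 356.288 * 0.195567 = 69.68 MPa


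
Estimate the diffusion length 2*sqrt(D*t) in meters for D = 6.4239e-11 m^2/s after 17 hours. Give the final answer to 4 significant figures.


t = 17 hr = 61200 s
Diffusion length = 2*sqrt(D*t)
= 2*sqrt(6.4239e-11 * 61200)
= 3.966e-03 m


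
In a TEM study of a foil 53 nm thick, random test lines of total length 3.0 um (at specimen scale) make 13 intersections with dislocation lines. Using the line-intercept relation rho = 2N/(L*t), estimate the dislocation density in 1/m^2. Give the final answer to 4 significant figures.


rho = 2N / (L * t)
L = 3.0 um = 3e-06 m, t = 53 nm = 5.3e-08 m
rho = 2 * 13 / (3e-06 * 5.3e-08)
rho = 1.635e+14 1/m^2


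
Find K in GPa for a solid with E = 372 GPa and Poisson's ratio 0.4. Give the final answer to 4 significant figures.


K = E / (3*(1-2*nu))
K = 372 / (3*(1-2*0.4))
K = 620 GPa


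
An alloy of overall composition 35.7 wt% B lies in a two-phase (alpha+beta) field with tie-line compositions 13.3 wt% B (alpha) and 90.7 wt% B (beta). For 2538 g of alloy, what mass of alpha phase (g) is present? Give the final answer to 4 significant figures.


f_alpha = (C_beta - C0) / (C_beta - C_alpha)
f_alpha = (90.7 - 35.7) / (90.7 - 13.3) = 0.710594
m_alpha = f_alpha * m_total = 0.710594 * 2538 = 1803 g


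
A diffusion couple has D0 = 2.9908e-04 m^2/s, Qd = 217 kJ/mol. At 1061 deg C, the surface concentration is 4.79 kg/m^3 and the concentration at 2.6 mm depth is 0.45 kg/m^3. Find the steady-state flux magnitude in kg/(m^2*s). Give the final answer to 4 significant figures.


Step 1: D = D0 * exp(-Qd/(R*T))
T = 1061 + 273.15 = 1334.15 K
D = 2.9908e-04 * exp(-217e3 / (8.314 * 1334.15)) = 9.53886e-13 m^2/s
Step 2: J = D * (C1 - C2) / dx
J = 9.53886e-13 * (4.79 - 0.45) / 2.6e-03
J = 1.592e-09 kg/(m^2*s)


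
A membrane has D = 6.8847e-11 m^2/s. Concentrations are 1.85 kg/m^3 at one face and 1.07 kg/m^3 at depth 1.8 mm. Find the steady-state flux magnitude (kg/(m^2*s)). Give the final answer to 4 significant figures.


J = -D * (dC/dx) = D * (C1 - C2) / dx
J = 6.8847e-11 * (1.85 - 1.07) / 1.8e-03
J = 2.983e-08 kg/(m^2*s)


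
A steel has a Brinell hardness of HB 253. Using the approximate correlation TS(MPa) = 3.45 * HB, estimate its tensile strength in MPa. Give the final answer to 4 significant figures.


TS (MPa) = 3.45 * HB
TS = 3.45 * 253
TS = 872.9 MPa


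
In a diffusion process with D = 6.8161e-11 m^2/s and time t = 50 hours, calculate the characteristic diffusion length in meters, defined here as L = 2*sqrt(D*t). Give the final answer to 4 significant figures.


t = 50 hr = 180000 s
Diffusion length = 2*sqrt(D*t)
= 2*sqrt(6.8161e-11 * 180000)
= 7.005e-03 m


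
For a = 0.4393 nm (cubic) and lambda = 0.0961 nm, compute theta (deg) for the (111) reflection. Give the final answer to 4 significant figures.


d = a / sqrt(h^2+k^2+l^2)
d = 0.4393 / sqrt(3) = 0.25363 nm
lambda = 2*d*sin(theta)  =>  sin(theta) = lambda / (2*d)
sin(theta) = 0.0961 / (2 * 0.25363) = 0.189449
theta = 10.92 deg


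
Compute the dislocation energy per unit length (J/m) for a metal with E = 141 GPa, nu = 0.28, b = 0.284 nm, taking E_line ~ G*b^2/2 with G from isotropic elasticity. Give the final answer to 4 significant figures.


Step 1: G = E / (2*(1+nu))
G = 141 / (2*(1+0.28)) = 55.0781 GPa = 5.50781e+10 Pa
Step 2: E_line = G*b^2/2
b = 0.284 nm = 2.84e-10 m
E_line = 0.5 * 5.50781e+10 * (2.84e-10)^2 = 2.221e-09 J/m


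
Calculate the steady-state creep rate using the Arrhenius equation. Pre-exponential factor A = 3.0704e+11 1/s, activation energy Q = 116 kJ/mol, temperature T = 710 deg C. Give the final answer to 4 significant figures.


rate = A * exp(-Q / (R*T))
T = 710 + 273.15 = 983.15 K
rate = 3.0704e+11 * exp(-116e3 / (8.314 * 983.15))
rate = 210800 1/s


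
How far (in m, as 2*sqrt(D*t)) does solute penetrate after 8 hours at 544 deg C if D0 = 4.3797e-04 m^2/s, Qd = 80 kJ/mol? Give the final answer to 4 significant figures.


Step 1: D = D0 * exp(-Qd/(R*T))
T = 817.15 K
D = 4.3797e-04 * exp(-80e3 / (8.314 * 817.15)) = 3.3684e-09 m^2/s
Step 2: L = 2*sqrt(D*t)
t = 8 h = 28800 s
L = 2*sqrt(3.3684e-09 * 28800) = 0.0197 m


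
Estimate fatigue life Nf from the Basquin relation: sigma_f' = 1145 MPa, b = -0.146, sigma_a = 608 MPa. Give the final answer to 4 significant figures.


sigma_a = sigma_f' * (2*Nf)^b
2*Nf = (sigma_a / sigma_f')^(1/b)
2*Nf = (608 / 1145)^(1/-0.146)
2*Nf = 76.3642
Nf = 38.18 cycles


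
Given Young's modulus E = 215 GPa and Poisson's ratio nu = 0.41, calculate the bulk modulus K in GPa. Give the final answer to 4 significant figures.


K = E / (3*(1-2*nu))
K = 215 / (3*(1-2*0.41))
K = 398.1 GPa


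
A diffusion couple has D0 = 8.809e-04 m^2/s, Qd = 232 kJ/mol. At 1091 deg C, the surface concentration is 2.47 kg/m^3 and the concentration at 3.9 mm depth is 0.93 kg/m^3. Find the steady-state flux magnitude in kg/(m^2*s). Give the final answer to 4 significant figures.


Step 1: D = D0 * exp(-Qd/(R*T))
T = 1091 + 273.15 = 1364.15 K
D = 8.809e-04 * exp(-232e3 / (8.314 * 1364.15)) = 1.15106e-12 m^2/s
Step 2: J = D * (C1 - C2) / dx
J = 1.15106e-12 * (2.47 - 0.93) / 3.9e-03
J = 4.545e-10 kg/(m^2*s)


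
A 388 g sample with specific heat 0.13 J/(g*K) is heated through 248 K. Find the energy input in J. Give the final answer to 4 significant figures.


Q = m * cp * dT
Q = 388 * 0.13 * 248
Q = 12510 J


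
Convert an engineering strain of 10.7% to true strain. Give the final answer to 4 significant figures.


epsilon_true = ln(1 + epsilon_eng)
epsilon_true = ln(1 + 0.107)
epsilon_true = 0.1017


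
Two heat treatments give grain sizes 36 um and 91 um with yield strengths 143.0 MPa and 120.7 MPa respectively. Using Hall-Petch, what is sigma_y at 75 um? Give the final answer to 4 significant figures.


sigma_y = sigma0 + k / sqrt(d)
1/sqrt(d1) = 1/sqrt(3.6e-05) = 166.667;  1/sqrt(d2) = 104.828
k = (sigma1 - sigma2) / (1/sqrt(d1) - 1/sqrt(d2)) = (143.0 - 120.7) / (166.667 - 104.828) = 0.360619 MPa*m^0.5
sigma0 = sigma1 - k/sqrt(d1) = 143.0 - 0.360619*166.667 = 82.8969 MPa
sigma_y(d3) = 82.8969 + 0.360619 / sqrt(7.5e-05) = 124.5 MPa


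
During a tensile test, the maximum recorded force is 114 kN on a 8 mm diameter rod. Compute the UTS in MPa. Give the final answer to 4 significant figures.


A0 = pi*(d/2)^2 = pi*(8/2)^2 = 50.2655 mm^2
UTS = F_max / A0 = 114*1000 / 50.2655
UTS = 2268 MPa


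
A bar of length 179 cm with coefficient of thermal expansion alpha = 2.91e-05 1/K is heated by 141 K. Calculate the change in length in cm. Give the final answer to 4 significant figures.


dL = L0 * alpha * dT
dL = 179 * 2.91e-05 * 141
dL = 0.7345 cm


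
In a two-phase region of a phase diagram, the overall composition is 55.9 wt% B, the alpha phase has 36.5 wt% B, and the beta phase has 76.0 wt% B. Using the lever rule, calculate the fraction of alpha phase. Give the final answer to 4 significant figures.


f_alpha = (C_beta - C0) / (C_beta - C_alpha)
f_alpha = (76.0 - 55.9) / (76.0 - 36.5)
f_alpha = 0.5089


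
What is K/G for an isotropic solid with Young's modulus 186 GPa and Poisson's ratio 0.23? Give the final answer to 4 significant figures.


G = E / (2*(1+nu))
G = 186 / (2*(1+0.23)) = 75.6098 GPa
K = E / (3*(1-2*nu))
K = 186 / (3*(1-2*0.23)) = 114.815 GPa
K/G = 114.815 / 75.6098 = 1.519


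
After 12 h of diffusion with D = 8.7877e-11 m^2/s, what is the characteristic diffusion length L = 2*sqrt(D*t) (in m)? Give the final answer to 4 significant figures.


t = 12 hr = 43200 s
Diffusion length = 2*sqrt(D*t)
= 2*sqrt(8.7877e-11 * 43200)
= 3.897e-03 m


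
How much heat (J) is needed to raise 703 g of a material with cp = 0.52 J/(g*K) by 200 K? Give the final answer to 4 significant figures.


Q = m * cp * dT
Q = 703 * 0.52 * 200
Q = 73110 J


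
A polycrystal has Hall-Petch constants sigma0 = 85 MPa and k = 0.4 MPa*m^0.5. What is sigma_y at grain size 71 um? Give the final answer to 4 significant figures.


sigma_y = sigma0 + k / sqrt(d)
d = 71 um = 7.1e-05 m
sigma_y = 85 + 0.4 / sqrt(7.1e-05)
sigma_y = 132.5 MPa


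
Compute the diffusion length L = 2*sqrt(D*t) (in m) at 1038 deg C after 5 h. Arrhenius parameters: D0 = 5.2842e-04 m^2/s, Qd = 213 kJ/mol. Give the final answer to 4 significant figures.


Step 1: D = D0 * exp(-Qd/(R*T))
T = 1311.15 K
D = 5.2842e-04 * exp(-213e3 / (8.314 * 1311.15)) = 1.72587e-12 m^2/s
Step 2: L = 2*sqrt(D*t)
t = 5 h = 18000 s
L = 2*sqrt(1.72587e-12 * 18000) = 3.525e-04 m


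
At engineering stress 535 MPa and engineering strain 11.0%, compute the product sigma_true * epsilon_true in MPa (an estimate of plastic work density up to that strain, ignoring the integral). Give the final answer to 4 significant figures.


sigma_true = sigma_eng * (1 + epsilon_eng)
sigma_true = 535 * (1 + 0.11) = 593.85 MPa
epsilon_true = ln(1 + epsilon_eng)
epsilon_true = ln(1 + 0.11) = 0.10436
sigma_true * epsilon_true = 593.85 * 0.10436 = 61.97 MPa


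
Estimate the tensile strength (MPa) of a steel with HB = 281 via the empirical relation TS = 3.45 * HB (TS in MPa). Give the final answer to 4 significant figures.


TS (MPa) = 3.45 * HB
TS = 3.45 * 281
TS = 969.5 MPa


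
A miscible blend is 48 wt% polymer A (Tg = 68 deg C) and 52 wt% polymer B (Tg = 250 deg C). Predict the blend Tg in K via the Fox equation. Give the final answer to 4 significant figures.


1/Tg = w1/Tg1 + w2/Tg2 (in Kelvin)
Tg1 = 341.15 K, Tg2 = 523.15 K
1/Tg = 0.48/341.15 + 0.52/523.15
Tg = 416.5 K


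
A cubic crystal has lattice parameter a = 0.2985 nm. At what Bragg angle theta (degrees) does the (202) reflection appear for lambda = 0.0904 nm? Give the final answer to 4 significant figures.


d = a / sqrt(h^2+k^2+l^2)
d = 0.2985 / sqrt(8) = 0.105536 nm
lambda = 2*d*sin(theta)  =>  sin(theta) = lambda / (2*d)
sin(theta) = 0.0904 / (2 * 0.105536) = 0.428291
theta = 25.36 deg
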